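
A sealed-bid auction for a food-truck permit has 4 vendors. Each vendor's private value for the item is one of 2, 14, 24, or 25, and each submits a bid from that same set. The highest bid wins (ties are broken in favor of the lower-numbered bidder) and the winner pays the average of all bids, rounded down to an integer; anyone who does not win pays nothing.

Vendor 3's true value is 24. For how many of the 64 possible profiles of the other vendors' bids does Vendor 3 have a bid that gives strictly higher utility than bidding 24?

Others bid (2, 2, 2): truth gives 17; bid 14 gives 19 > 17. Violating.
Others bid (2, 2, 14): truth gives 14; bid 14 gives 16 > 14. Violating.
Others bid (2, 2, 25): truth gives 0; bid 25 gives 11 > 0. Violating.
Others bid (2, 14, 25): truth gives 0; bid 25 gives 8 > 0. Violating.
Others bid (2, 2, 24): truth gives 11; no alternative beats it.
Others bid (2, 14, 2): truth gives 14; no alternative beats it.
(Checking all 64 profiles: 24 have a profitable deviation, 40 do not.)

24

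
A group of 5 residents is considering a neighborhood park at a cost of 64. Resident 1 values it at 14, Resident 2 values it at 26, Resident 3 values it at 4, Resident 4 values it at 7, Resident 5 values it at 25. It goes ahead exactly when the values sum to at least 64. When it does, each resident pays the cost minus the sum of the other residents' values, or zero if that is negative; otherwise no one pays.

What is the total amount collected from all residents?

29

Total value 76 ≥ cost 64, so it is built.
Resident 1: others sum to 62; max(0, 64 - 62) = 2.
Resident 2: others sum to 50; max(0, 64 - 50) = 14.
Resident 3: others sum to 72; max(0, 64 - 72) = 0.
Resident 4: others sum to 69; max(0, 64 - 69) = 0.
Resident 5: others sum to 51; max(0, 64 - 51) = 13.
Total collected = 2 + 14 + 0 + 0 + 13 = 29.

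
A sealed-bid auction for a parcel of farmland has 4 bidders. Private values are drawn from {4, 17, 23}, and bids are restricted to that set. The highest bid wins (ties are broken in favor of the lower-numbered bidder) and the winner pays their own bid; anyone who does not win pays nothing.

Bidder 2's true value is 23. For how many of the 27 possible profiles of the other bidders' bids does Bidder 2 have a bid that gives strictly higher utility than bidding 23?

Others bid (4, 4, 4): truth gives 0; bid 17 gives 6 > 0. Violating.
Others bid (4, 4, 17): truth gives 0; bid 17 gives 6 > 0. Violating.
Others bid (4, 17, 4): truth gives 0; bid 17 gives 6 > 0. Violating.
Others bid (4, 17, 17): truth gives 0; bid 17 gives 6 > 0. Violating.
Others bid (4, 4, 23): truth gives 0; no alternative beats it.
Others bid (4, 17, 23): truth gives 0; no alternative beats it.
(Checking all 27 profiles: 4 have a profitable deviation, 23 do not.)

4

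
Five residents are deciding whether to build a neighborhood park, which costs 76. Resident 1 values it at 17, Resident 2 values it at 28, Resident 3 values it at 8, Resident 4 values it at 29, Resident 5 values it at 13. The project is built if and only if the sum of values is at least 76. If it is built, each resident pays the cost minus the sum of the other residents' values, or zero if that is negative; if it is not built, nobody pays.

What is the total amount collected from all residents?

Total value 95 ≥ cost 76, so it is built.
Resident 1: others sum to 78; max(0, 76 - 78) = 0.
Resident 2: others sum to 67; max(0, 76 - 67) = 9.
Resident 3: others sum to 87; max(0, 76 - 87) = 0.
Resident 4: others sum to 66; max(0, 76 - 66) = 10.
Resident 5: others sum to 82; max(0, 76 - 82) = 0.
Total collected = 0 + 9 + 0 + 10 + 0 = 19.

19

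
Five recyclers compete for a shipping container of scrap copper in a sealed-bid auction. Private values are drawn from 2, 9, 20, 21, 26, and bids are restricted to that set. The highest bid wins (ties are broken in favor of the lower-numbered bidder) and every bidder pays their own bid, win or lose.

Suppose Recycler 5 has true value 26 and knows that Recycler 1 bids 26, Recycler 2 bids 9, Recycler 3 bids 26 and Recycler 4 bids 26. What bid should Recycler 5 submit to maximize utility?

2

Bid 2: loses but pays 2, utility -2.
Bid 9: loses but pays 9, utility -9.
Bid 20: loses but pays 20, utility -20.
Bid 21: loses but pays 21, utility -21.
Bid 26: loses but pays 26, utility -26.
The best choice is 2 with utility -2.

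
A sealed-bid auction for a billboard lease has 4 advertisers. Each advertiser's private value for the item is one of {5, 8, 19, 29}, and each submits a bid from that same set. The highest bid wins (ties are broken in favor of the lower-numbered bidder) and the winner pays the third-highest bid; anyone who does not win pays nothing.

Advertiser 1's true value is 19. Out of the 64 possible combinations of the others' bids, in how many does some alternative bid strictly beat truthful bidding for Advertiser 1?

Others bid (5, 5, 29): truth gives 0; bid 29 gives 14 > 0. Violating.
Others bid (5, 8, 29): truth gives 0; bid 29 gives 11 > 0. Violating.
Others bid (5, 29, 5): truth gives 0; bid 29 gives 14 > 0. Violating.
Others bid (5, 29, 8): truth gives 0; bid 29 gives 11 > 0. Violating.
Others bid (5, 5, 5): truth gives 14; no alternative beats it.
Others bid (5, 5, 8): truth gives 14; no alternative beats it.
(Checking all 64 profiles: 12 have a profitable deviation, 52 do not.)

12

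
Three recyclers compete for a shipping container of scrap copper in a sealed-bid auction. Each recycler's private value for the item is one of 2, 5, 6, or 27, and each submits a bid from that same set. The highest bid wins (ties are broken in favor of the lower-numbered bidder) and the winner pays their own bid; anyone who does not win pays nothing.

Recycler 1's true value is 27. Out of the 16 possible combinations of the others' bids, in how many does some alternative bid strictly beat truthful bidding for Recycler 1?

Others bid (2, 2): truth gives 0; bid 2 gives 25 > 0. Violating.
Others bid (2, 5): truth gives 0; bid 5 gives 22 > 0. Violating.
Others bid (2, 6): truth gives 0; bid 6 gives 21 > 0. Violating.
Others bid (5, 2): truth gives 0; bid 5 gives 22 > 0. Violating.
Others bid (2, 27): truth gives 0; no alternative beats it.
Others bid (5, 27): truth gives 0; no alternative beats it.
(Checking all 16 profiles: 9 have a profitable deviation, 7 do not.)

9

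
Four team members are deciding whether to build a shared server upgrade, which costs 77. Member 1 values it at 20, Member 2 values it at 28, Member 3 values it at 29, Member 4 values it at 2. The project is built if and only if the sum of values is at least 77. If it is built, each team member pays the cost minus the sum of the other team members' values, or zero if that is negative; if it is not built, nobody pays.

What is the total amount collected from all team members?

71

Total value 79 ≥ cost 77, so it is built.
Member 1: others sum to 59; max(0, 77 - 59) = 18.
Member 2: others sum to 51; max(0, 77 - 51) = 26.
Member 3: others sum to 50; max(0, 77 - 50) = 27.
Member 4: others sum to 77; max(0, 77 - 77) = 0.
Total collected = 18 + 26 + 27 + 0 = 71.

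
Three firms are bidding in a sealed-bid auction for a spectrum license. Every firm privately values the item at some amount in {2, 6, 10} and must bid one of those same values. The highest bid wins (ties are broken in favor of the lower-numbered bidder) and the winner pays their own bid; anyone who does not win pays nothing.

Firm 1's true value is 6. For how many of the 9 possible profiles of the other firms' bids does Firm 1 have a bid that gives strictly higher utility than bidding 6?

1

Others bid (2, 2): truth gives 0; bid 2 gives 4 > 0. Violating.
Others bid (2, 6): truth gives 0; no alternative beats it.
Others bid (2, 10): truth gives 0; no alternative beats it.
(Checking all 9 profiles: 1 has a profitable deviation, 8 do not.)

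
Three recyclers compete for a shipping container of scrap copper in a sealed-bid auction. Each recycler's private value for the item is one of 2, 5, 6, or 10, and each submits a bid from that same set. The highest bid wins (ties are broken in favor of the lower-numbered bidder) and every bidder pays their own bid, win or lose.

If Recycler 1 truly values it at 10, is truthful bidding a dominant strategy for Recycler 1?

No

Consider the case where Recycler 2 bids 2 and Recycler 3 bids 2.
Truthful bid 10: wins, pays 10, utility 10 - 10 = 0.
Bid 2 instead: wins, pays 2, utility 10 - 2 = 8.
Since 8 > 0, bidding 2 is strictly better here, so truthful bidding is not dominant.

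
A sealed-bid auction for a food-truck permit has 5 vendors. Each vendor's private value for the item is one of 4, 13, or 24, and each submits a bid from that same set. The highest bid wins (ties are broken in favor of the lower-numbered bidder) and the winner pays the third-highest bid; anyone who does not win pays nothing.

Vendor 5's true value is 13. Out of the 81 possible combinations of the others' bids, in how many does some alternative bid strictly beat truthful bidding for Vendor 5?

4

Others bid (4, 4, 4, 13): truth gives 0; bid 24 gives 9 > 0. Violating.
Others bid (4, 4, 13, 4): truth gives 0; bid 24 gives 9 > 0. Violating.
Others bid (4, 13, 4, 4): truth gives 0; bid 24 gives 9 > 0. Violating.
Others bid (13, 4, 4, 4): truth gives 0; bid 24 gives 9 > 0. Violating.
Others bid (4, 4, 4, 4): truth gives 9; no alternative beats it.
Others bid (4, 4, 4, 24): truth gives 0; no alternative beats it.
(Checking all 81 profiles: 4 have a profitable deviation, 77 do not.)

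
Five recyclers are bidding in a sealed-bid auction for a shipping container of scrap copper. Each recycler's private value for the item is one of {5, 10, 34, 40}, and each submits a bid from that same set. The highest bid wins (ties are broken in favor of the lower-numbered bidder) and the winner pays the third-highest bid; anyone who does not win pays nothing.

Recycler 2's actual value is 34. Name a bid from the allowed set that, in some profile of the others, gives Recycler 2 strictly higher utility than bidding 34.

40

Suppose Recycler 1 bids 5, Recycler 3 bids 5, Recycler 4 bids 5 and Recycler 5 bids 40.
Bid 34: loses, pays 0, utility 0.
Bid 40: wins, pays 5, utility 34 - 5 = 29.
So bidding 40 beats truth here (29 > 0).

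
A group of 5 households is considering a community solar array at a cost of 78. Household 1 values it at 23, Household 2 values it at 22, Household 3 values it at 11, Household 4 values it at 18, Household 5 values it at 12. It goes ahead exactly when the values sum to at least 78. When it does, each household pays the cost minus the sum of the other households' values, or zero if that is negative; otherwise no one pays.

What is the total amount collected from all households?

46

Total value 86 ≥ cost 78, so it is built.
Household 1: others sum to 63; max(0, 78 - 63) = 15.
Household 2: others sum to 64; max(0, 78 - 64) = 14.
Household 3: others sum to 75; max(0, 78 - 75) = 3.
Household 4: others sum to 68; max(0, 78 - 68) = 10.
Household 5: others sum to 74; max(0, 78 - 74) = 4.
Total collected = 15 + 14 + 3 + 10 + 4 = 46.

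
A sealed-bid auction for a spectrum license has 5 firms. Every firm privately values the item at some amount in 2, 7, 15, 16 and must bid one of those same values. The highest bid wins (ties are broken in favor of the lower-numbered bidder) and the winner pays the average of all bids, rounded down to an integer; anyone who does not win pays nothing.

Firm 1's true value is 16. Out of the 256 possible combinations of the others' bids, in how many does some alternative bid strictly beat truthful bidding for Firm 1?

Others bid (2, 2, 2, 2): truth gives 12; bid 2 gives 14 > 12. Violating.
Others bid (2, 2, 2, 7): truth gives 11; bid 7 gives 12 > 11. Violating.
Others bid (2, 2, 7, 2): truth gives 11; bid 7 gives 12 > 11. Violating.
Others bid (2, 2, 7, 7): truth gives 10; bid 7 gives 11 > 10. Violating.
Others bid (2, 2, 2, 15): truth gives 9; no alternative beats it.
Others bid (2, 2, 2, 16): truth gives 9; no alternative beats it.
(Checking all 256 profiles: 40 have a profitable deviation, 216 do not.)

40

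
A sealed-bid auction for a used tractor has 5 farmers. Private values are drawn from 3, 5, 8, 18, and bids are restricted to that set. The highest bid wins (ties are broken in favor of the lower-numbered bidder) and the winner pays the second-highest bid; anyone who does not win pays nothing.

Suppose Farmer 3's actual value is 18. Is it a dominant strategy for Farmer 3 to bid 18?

Yes

Check each profile of the others' bids and compare truth against every alternative bid.
Others bid (3, 8, 3, 3): truth gives 10, best alternative gives 0.
Others bid (3, 8, 3, 5): truth gives 10, best alternative gives 0.
Others bid (3, 8, 3, 8): truth gives 10, best alternative gives 0.
Others bid (3, 8, 5, 3): truth gives 10, best alternative gives 0.
Others bid (3, 8, 5, 5): truth gives 10, best alternative gives 0.
Others bid (3, 8, 5, 8): truth gives 10, best alternative gives 0.
(Remaining 250 profiles checked similarly; truth is weakly best in each.)
In every case the truthful bid is at least as good as any alternative, so it is a dominant strategy.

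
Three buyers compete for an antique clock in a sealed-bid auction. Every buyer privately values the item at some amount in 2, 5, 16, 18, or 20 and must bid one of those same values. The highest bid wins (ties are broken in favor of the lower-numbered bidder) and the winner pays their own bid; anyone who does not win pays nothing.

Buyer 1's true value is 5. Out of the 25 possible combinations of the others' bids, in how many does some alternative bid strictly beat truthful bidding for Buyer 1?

Others bid (2, 2): truth gives 0; bid 2 gives 3 > 0. Violating.
Others bid (2, 5): truth gives 0; no alternative beats it.
Others bid (2, 16): truth gives 0; no alternative beats it.
(Checking all 25 profiles: 1 has a profitable deviation, 24 do not.)

1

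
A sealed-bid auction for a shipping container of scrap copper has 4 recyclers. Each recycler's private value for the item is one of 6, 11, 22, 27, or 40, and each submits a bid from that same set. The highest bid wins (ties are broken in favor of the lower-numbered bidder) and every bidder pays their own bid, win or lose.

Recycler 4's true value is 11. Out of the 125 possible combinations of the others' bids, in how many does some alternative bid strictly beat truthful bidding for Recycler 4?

124

Others bid (6, 6, 11): truth gives -11; bid 6 gives -6 > -11. Violating.
Others bid (6, 6, 22): truth gives -11; bid 6 gives -6 > -11. Violating.
Others bid (6, 6, 27): truth gives -11; bid 6 gives -6 > -11. Violating.
Others bid (6, 6, 40): truth gives -11; bid 6 gives -6 > -11. Violating.
Others bid (6, 6, 6): truth gives 0; no alternative beats it.
(Checking all 125 profiles: 124 have a profitable deviation, 1 does not.)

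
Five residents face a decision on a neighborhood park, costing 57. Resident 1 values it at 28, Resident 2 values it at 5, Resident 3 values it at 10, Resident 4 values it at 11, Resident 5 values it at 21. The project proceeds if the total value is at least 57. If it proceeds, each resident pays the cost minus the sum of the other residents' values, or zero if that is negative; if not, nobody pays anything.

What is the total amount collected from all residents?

Total value 75 ≥ cost 57, so it is built.
Resident 1: others sum to 47; max(0, 57 - 47) = 10.
Resident 2: others sum to 70; max(0, 57 - 70) = 0.
Resident 3: others sum to 65; max(0, 57 - 65) = 0.
Resident 4: others sum to 64; max(0, 57 - 64) = 0.
Resident 5: others sum to 54; max(0, 57 - 54) = 3.
Total collected = 10 + 0 + 0 + 0 + 3 = 13.

13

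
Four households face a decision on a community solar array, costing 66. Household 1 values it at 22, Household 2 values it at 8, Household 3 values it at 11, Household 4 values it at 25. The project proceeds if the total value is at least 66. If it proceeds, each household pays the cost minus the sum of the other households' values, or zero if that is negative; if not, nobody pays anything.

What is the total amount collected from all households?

Total value 66 ≥ cost 66, so it is built.
Household 1: others sum to 44; max(0, 66 - 44) = 22.
Household 2: others sum to 58; max(0, 66 - 58) = 8.
Household 3: others sum to 55; max(0, 66 - 55) = 11.
Household 4: others sum to 41; max(0, 66 - 41) = 25.
Total collected = 22 + 8 + 11 + 25 = 66.

66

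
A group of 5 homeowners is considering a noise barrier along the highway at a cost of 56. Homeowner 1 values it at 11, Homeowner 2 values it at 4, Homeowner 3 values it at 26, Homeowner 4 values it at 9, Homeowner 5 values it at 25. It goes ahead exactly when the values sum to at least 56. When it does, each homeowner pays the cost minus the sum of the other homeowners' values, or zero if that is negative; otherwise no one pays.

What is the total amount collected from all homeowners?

Total value 75 ≥ cost 56, so it is built.
Homeowner 1: others sum to 64; max(0, 56 - 64) = 0.
Homeowner 2: others sum to 71; max(0, 56 - 71) = 0.
Homeowner 3: others sum to 49; max(0, 56 - 49) = 7.
Homeowner 4: others sum to 66; max(0, 56 - 66) = 0.
Homeowner 5: others sum to 50; max(0, 56 - 50) = 6.
Total collected = 0 + 0 + 7 + 0 + 6 = 13.

13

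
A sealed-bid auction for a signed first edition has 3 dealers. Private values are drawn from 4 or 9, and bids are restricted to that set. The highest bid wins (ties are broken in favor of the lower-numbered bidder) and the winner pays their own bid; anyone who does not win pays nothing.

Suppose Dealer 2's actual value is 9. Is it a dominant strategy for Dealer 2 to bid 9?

Check each profile of the others' bids and compare truth against every alternative bid.
Others bid (4, 4): truth gives 0, best alternative gives 0.
Others bid (4, 9): truth gives 0, best alternative gives 0.
Others bid (9, 4): truth gives 0, best alternative gives 0.
Others bid (9, 9): truth gives 0, best alternative gives 0.
In every case the truthful bid is at least as good as any alternative, so it is a dominant strategy.

Yes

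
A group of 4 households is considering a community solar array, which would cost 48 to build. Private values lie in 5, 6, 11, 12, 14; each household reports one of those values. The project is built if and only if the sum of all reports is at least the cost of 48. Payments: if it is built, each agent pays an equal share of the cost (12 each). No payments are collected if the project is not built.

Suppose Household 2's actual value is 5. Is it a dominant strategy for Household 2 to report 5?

Check each profile of the others' reports and compare truth against every alternative report.
Others report (14, 14, 14): truth gives 0, best alternative gives -7.
Others report (5, 5, 5): truth gives 0, best alternative gives 0.
Others report (5, 5, 6): truth gives 0, best alternative gives 0.
Others report (5, 5, 11): truth gives 0, best alternative gives 0.
Others report (5, 5, 12): truth gives 0, best alternative gives 0.
Others report (5, 5, 14): truth gives 0, best alternative gives 0.
(Remaining 119 profiles checked similarly; truth is weakly best in each.)
In every case the truthful report is at least as good as any alternative, so it is a dominant strategy.

Yes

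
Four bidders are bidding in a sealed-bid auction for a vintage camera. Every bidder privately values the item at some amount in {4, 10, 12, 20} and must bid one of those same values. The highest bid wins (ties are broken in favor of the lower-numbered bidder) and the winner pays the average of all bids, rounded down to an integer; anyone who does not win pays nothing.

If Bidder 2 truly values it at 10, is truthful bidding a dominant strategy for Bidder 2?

No

Consider the case where Bidder 1 bids 4, Bidder 3 bids 4 and Bidder 4 bids 12.
Truthful bid 10: loses, pays 0, utility 0.
Bid 12 instead: wins, pays 8, utility 10 - 8 = 2.
Since 2 > 0, bidding 12 is strictly better here, so truthful bidding is not dominant.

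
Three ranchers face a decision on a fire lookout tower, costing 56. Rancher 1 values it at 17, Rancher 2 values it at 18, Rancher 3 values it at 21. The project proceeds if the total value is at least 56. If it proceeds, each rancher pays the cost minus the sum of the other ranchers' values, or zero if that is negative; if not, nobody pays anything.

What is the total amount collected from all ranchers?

Total value 56 ≥ cost 56, so it is built.
Rancher 1: others sum to 39; max(0, 56 - 39) = 17.
Rancher 2: others sum to 38; max(0, 56 - 38) = 18.
Rancher 3: others sum to 35; max(0, 56 - 35) = 21.
Total collected = 17 + 18 + 21 = 56.

56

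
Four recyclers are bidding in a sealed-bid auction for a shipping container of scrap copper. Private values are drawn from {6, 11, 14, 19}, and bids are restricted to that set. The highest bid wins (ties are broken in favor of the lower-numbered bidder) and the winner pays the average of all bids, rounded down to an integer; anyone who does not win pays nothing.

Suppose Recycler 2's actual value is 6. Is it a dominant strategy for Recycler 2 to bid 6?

Yes

Check each profile of the others' bids and compare truth against every alternative bid.
Others bid (6, 11, 11): truth gives 0, best alternative gives -3.
Others bid (6, 6, 11): truth gives 0, best alternative gives -2.
Others bid (6, 11, 6): truth gives 0, best alternative gives -2.
Others bid (6, 6, 6): truth gives 0, best alternative gives -1.
Others bid (6, 6, 14): truth gives 0, best alternative gives 0.
Others bid (6, 6, 19): truth gives 0, best alternative gives 0.
(Remaining 58 profiles checked similarly; truth is weakly best in each.)
In every case the truthful bid is at least as good as any alternative, so it is a dominant strategy.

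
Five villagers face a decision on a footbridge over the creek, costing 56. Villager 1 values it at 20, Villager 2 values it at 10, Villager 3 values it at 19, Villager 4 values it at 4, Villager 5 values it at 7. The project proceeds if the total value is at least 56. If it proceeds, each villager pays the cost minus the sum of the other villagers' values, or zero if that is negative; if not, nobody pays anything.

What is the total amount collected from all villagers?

40

Total value 60 ≥ cost 56, so it is built.
Villager 1: others sum to 40; max(0, 56 - 40) = 16.
Villager 2: others sum to 50; max(0, 56 - 50) = 6.
Villager 3: others sum to 41; max(0, 56 - 41) = 15.
Villager 4: others sum to 56; max(0, 56 - 56) = 0.
Villager 5: others sum to 53; max(0, 56 - 53) = 3.
Total collected = 16 + 6 + 15 + 0 + 3 = 40.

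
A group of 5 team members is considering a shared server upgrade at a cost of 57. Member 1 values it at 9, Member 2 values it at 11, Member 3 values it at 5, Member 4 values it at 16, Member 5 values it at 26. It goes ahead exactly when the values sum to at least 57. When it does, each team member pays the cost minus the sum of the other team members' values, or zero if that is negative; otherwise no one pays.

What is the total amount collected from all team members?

Total value 67 ≥ cost 57, so it is built.
Member 1: others sum to 58; max(0, 57 - 58) = 0.
Member 2: others sum to 56; max(0, 57 - 56) = 1.
Member 3: others sum to 62; max(0, 57 - 62) = 0.
Member 4: others sum to 51; max(0, 57 - 51) = 6.
Member 5: others sum to 41; max(0, 57 - 41) = 16.
Total collected = 0 + 1 + 0 + 6 + 16 = 23.

23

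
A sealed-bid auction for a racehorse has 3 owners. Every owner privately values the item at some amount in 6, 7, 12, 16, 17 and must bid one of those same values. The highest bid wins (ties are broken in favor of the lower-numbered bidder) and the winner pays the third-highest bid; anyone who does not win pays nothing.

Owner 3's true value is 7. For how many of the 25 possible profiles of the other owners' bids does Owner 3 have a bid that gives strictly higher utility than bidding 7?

6

Others bid (6, 7): truth gives 0; bid 12 gives 1 > 0. Violating.
Others bid (6, 12): truth gives 0; bid 16 gives 1 > 0. Violating.
Others bid (6, 16): truth gives 0; bid 17 gives 1 > 0. Violating.
Others bid (7, 6): truth gives 0; bid 12 gives 1 > 0. Violating.
Others bid (6, 6): truth gives 1; no alternative beats it.
Others bid (6, 17): truth gives 0; no alternative beats it.
(Checking all 25 profiles: 6 have a profitable deviation, 19 do not.)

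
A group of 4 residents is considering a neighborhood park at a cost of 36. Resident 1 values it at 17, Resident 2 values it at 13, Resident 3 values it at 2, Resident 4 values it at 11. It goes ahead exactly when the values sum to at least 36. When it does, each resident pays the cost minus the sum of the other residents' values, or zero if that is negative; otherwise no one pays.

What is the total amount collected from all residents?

Total value 43 ≥ cost 36, so it is built.
Resident 1: others sum to 26; max(0, 36 - 26) = 10.
Resident 2: others sum to 30; max(0, 36 - 30) = 6.
Resident 3: others sum to 41; max(0, 36 - 41) = 0.
Resident 4: others sum to 32; max(0, 36 - 32) = 4.
Total collected = 10 + 6 + 0 + 4 = 20.

20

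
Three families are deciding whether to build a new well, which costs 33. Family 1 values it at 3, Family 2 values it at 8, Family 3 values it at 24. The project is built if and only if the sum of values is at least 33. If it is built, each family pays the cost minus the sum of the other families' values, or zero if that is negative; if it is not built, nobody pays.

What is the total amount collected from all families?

Total value 35 ≥ cost 33, so it is built.
Family 1: others sum to 32; max(0, 33 - 32) = 1.
Family 2: others sum to 27; max(0, 33 - 27) = 6.
Family 3: others sum to 11; max(0, 33 - 11) = 22.
Total collected = 1 + 6 + 22 = 29.

29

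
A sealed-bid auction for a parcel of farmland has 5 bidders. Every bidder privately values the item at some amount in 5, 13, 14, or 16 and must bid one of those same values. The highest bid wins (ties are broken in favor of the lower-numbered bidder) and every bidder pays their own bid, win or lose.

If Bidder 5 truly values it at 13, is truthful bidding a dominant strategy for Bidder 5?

No

Consider the case where Bidder 1 bids 5, Bidder 2 bids 5, Bidder 3 bids 5 and Bidder 4 bids 13.
Truthful bid 13: loses but pays 13, utility -13.
Bid 5 instead: loses but pays 5, utility -5.
Since -5 > -13, bidding 5 is strictly better here, so truthful bidding is not dominant.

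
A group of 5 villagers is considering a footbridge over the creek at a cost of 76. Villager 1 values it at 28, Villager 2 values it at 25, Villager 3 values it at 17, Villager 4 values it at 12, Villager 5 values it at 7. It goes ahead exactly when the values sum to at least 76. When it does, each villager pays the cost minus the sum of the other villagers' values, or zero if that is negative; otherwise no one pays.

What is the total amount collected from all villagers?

Total value 89 ≥ cost 76, so it is built.
Villager 1: others sum to 61; max(0, 76 - 61) = 15.
Villager 2: others sum to 64; max(0, 76 - 64) = 12.
Villager 3: others sum to 72; max(0, 76 - 72) = 4.
Villager 4: others sum to 77; max(0, 76 - 77) = 0.
Villager 5: others sum to 82; max(0, 76 - 82) = 0.
Total collected = 15 + 12 + 4 + 0 + 0 = 31.

31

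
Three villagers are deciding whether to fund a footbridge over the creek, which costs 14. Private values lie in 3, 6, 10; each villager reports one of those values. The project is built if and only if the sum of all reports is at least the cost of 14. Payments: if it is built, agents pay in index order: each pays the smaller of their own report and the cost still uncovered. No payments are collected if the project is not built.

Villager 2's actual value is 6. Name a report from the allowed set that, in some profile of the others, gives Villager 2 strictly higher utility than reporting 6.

3

Suppose Villager 1 reports 3 and Villager 3 reports 10.
Report 6: project built, pays 6, utility 6 - 6 = 0.
Report 3: project built, pays 3, utility 6 - 3 = 3.
So reporting 3 beats truth here (3 > 0).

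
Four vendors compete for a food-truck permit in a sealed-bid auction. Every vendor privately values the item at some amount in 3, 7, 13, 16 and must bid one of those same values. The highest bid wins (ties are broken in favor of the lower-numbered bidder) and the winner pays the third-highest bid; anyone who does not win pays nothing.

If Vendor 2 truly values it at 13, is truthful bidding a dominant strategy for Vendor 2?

Consider the case where Vendor 1 bids 3, Vendor 3 bids 3 and Vendor 4 bids 16.
Truthful bid 13: loses, pays 0, utility 0.
Bid 16 instead: wins, pays 3, utility 13 - 3 = 10.
Since 10 > 0, bidding 16 is strictly better here, so truthful bidding is not dominant.

No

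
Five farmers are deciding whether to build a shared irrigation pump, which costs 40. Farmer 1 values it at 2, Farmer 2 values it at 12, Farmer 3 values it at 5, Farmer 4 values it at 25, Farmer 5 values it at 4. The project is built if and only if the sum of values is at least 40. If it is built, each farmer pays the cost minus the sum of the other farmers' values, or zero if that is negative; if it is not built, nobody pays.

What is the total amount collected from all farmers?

21

Total value 48 ≥ cost 40, so it is built.
Farmer 1: others sum to 46; max(0, 40 - 46) = 0.
Farmer 2: others sum to 36; max(0, 40 - 36) = 4.
Farmer 3: others sum to 43; max(0, 40 - 43) = 0.
Farmer 4: others sum to 23; max(0, 40 - 23) = 17.
Farmer 5: others sum to 44; max(0, 40 - 44) = 0.
Total collected = 0 + 4 + 0 + 17 + 0 = 21.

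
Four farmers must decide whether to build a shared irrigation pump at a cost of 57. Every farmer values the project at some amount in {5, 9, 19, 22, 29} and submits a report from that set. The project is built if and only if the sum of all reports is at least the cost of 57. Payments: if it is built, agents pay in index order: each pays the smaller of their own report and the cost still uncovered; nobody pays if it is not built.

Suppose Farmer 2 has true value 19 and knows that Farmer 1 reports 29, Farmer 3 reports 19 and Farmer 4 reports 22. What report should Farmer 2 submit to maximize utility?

5

Report 5: project built, pays 5, utility 19 - 5 = 14.
Report 9: project built, pays 9, utility 19 - 9 = 10.
Report 19: project built, pays 19, utility 19 - 19 = 0.
Report 22: project built, pays 22, utility 19 - 22 = -3.
Report 29: project built, pays 28, utility 19 - 28 = -9.
The best choice is 5 with utility 14.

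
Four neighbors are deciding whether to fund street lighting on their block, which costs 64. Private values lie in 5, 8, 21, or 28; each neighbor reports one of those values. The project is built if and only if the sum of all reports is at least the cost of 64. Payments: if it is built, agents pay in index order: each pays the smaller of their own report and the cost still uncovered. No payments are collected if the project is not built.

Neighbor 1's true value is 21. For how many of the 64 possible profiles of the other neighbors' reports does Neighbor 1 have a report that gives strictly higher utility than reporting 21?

20

Others report (5, 28, 28): truth gives 0; report 5 gives 16 > 0. Violating.
Others report (8, 21, 28): truth gives 0; report 8 gives 13 > 0. Violating.
Others report (8, 28, 21): truth gives 0; report 8 gives 13 > 0. Violating.
Others report (8, 28, 28): truth gives 0; report 5 gives 16 > 0. Violating.
Others report (5, 5, 5): truth gives 0; no alternative beats it.
Others report (5, 5, 8): truth gives 0; no alternative beats it.
(Checking all 64 profiles: 20 have a profitable deviation, 44 do not.)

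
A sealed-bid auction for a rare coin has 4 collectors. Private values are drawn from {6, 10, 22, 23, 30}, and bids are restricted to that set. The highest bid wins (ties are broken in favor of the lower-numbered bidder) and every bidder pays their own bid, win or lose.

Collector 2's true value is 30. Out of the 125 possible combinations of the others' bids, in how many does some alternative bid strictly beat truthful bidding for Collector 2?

73

Others bid (6, 6, 6): truth gives 0; bid 10 gives 20 > 0. Violating.
Others bid (6, 6, 10): truth gives 0; bid 10 gives 20 > 0. Violating.
Others bid (6, 6, 22): truth gives 0; bid 22 gives 8 > 0. Violating.
Others bid (6, 6, 23): truth gives 0; bid 23 gives 7 > 0. Violating.
Others bid (6, 6, 30): truth gives 0; no alternative beats it.
Others bid (6, 10, 30): truth gives 0; no alternative beats it.
(Checking all 125 profiles: 73 have a profitable deviation, 52 do not.)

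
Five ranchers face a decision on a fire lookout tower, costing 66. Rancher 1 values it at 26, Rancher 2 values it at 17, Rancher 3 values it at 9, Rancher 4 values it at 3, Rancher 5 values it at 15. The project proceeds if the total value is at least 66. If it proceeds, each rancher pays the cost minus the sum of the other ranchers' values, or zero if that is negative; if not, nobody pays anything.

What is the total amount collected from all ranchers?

51

Total value 70 ≥ cost 66, so it is built.
Rancher 1: others sum to 44; max(0, 66 - 44) = 22.
Rancher 2: others sum to 53; max(0, 66 - 53) = 13.
Rancher 3: others sum to 61; max(0, 66 - 61) = 5.
Rancher 4: others sum to 67; max(0, 66 - 67) = 0.
Rancher 5: others sum to 55; max(0, 66 - 55) = 11.
Total collected = 22 + 13 + 5 + 0 + 11 = 51.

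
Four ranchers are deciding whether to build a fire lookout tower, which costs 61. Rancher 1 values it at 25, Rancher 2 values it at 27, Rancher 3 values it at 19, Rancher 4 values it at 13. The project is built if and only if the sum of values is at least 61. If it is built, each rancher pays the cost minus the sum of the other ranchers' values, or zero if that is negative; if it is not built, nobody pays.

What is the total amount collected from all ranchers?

6

Total value 84 ≥ cost 61, so it is built.
Rancher 1: others sum to 59; max(0, 61 - 59) = 2.
Rancher 2: others sum to 57; max(0, 61 - 57) = 4.
Rancher 3: others sum to 65; max(0, 61 - 65) = 0.
Rancher 4: others sum to 71; max(0, 61 - 71) = 0.
Total collected = 2 + 4 + 0 + 0 = 6.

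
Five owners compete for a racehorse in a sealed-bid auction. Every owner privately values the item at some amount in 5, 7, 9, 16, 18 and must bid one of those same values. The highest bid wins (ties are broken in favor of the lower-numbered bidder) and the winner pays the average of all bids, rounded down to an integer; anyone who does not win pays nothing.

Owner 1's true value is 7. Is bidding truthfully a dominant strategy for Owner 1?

Consider the case where Owner 2 bids 5, Owner 3 bids 5, Owner 4 bids 5 and Owner 5 bids 9.
Truthful bid 7: loses, pays 0, utility 0.
Bid 9 instead: wins, pays 6, utility 7 - 6 = 1.
Since 1 > 0, bidding 9 is strictly better here, so truthful bidding is not dominant.

No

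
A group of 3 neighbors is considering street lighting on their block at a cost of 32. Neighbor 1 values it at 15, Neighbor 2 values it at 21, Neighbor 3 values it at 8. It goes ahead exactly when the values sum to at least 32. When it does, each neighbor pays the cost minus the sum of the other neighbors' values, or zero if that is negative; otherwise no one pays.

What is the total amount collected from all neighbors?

Total value 44 ≥ cost 32, so it is built.
Neighbor 1: others sum to 29; max(0, 32 - 29) = 3.
Neighbor 2: others sum to 23; max(0, 32 - 23) = 9.
Neighbor 3: others sum to 36; max(0, 32 - 36) = 0.
Total collected = 3 + 9 + 0 = 12.

12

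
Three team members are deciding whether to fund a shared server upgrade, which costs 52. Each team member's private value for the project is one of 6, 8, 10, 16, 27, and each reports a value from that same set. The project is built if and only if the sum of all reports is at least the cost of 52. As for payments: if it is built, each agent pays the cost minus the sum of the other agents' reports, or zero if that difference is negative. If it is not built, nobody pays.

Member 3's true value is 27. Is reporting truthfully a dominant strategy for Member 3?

Check each profile of the others' reports and compare truth against every alternative report.
Others report (8, 27): truth gives 10, best alternative gives 0.
Others report (27, 8): truth gives 10, best alternative gives 0.
Others report (6, 27): truth gives 8, best alternative gives 0.
Others report (27, 6): truth gives 8, best alternative gives 0.
Others report (16, 16): truth gives 7, best alternative gives 0.
Others report (10, 16): truth gives 1, best alternative gives 0.
(Remaining 19 profiles checked similarly; truth is weakly best in each.)
In every case the truthful report is at least as good as any alternative, so it is a dominant strategy.

Yes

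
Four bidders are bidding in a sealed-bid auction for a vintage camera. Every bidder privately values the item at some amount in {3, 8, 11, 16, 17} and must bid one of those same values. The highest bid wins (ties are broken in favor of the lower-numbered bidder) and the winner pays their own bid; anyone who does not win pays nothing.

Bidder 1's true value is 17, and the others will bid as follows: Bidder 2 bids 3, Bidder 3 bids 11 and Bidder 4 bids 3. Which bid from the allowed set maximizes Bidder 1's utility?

Bid 3: loses, pays 0, utility 0.
Bid 8: loses, pays 0, utility 0.
Bid 11: wins, pays 11, utility 17 - 11 = 6.
Bid 16: wins, pays 16, utility 17 - 16 = 1.
Bid 17: wins, pays 17, utility 17 - 17 = 0.
The best choice is 11 with utility 6.

11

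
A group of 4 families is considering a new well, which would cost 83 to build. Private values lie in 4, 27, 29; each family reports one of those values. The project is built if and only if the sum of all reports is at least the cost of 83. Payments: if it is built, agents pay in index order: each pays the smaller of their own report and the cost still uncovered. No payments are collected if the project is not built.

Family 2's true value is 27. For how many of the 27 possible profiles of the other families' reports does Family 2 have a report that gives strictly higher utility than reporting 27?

Others report (27, 27, 27): truth gives 0; report 4 gives 23 > 0. Violating.
Others report (27, 27, 29): truth gives 0; report 4 gives 23 > 0. Violating.
Others report (27, 29, 27): truth gives 0; report 4 gives 23 > 0. Violating.
Others report (27, 29, 29): truth gives 0; report 4 gives 23 > 0. Violating.
Others report (4, 4, 4): truth gives 0; no alternative beats it.
Others report (4, 4, 27): truth gives 0; no alternative beats it.
(Checking all 27 profiles: 8 have a profitable deviation, 19 do not.)

8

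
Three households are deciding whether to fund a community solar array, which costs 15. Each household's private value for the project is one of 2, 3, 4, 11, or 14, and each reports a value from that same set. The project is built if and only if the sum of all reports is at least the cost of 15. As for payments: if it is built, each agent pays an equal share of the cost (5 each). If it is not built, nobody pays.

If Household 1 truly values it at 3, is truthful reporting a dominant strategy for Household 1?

Yes

Check each profile of the others' reports and compare truth against every alternative report.
Others report (2, 11): truth gives -2, best alternative gives -2.
Others report (2, 14): truth gives -2, best alternative gives -2.
Others report (3, 11): truth gives -2, best alternative gives -2.
Others report (3, 14): truth gives -2, best alternative gives -2.
Others report (4, 11): truth gives -2, best alternative gives -2.
Others report (4, 14): truth gives -2, best alternative gives -2.
(Remaining 19 profiles checked similarly; truth is weakly best in each.)
In every case the truthful report is at least as good as any alternative, so it is a dominant strategy.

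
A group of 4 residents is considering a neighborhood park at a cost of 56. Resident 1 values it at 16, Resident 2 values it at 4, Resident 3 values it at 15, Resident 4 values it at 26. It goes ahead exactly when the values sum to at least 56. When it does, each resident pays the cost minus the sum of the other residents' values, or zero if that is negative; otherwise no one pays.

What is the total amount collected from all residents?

42

Total value 61 ≥ cost 56, so it is built.
Resident 1: others sum to 45; max(0, 56 - 45) = 11.
Resident 2: others sum to 57; max(0, 56 - 57) = 0.
Resident 3: others sum to 46; max(0, 56 - 46) = 10.
Resident 4: others sum to 35; max(0, 56 - 35) = 21.
Total collected = 11 + 0 + 10 + 21 = 42.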